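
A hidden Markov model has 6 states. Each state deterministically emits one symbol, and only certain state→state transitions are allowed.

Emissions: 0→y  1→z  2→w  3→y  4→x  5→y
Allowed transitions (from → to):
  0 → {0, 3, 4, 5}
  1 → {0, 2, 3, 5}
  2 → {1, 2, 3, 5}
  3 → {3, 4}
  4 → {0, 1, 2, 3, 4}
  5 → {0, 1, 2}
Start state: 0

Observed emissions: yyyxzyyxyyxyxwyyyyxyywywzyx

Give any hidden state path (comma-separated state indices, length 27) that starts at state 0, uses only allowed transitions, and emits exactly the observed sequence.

  [0] y  {0,3,5}  => 0  start
  [1] y  {0,3,5}  => 3  0->3 ok
  [2] y  {0,3,5}  => 3  3->3 ok
  [3] x  {4}  => 4  3->4 ok
  [4] z  {1}  => 1  4->1 ok
  [5] y  {0,3,5}  => 5  1->5 ok
  [6] y  {0,3,5}  => 0  5->0 ok
  [7] x  {4}  => 4  0->4 ok
  [8] y  {0,3,5}  => 3  4->3 ok
  [9] y  {0,3,5}  => 3  3->3 ok
  [10] x  {4}  => 4  3->4 ok
  [11] y  {0,3,5}  => 3  4->3 ok
  [12] x  {4}  => 4  3->4 ok
  [13] w  {2}  => 2  4->2 ok
  [14] y  {0,3,5}  => 5  2->5 ok
  [15] y  {0,3,5}  => 0  5->0 ok
  [16] y  {0,3,5}  => 0  0->0 ok
  [17] y  {0,3,5}  => 3  0->3 ok
  [18] x  {4}  => 4  3->4 ok
  [19] y  {0,3,5}  => 0  4->0 ok
  [20] y  {0,3,5}  => 5  0->5 ok
  [21] w  {2}  => 2  5->2 ok
  [22] y  {0,3,5}  => 5  2->5 ok
  [23] w  {2}  => 2  5->2 ok
  [24] z  {1}  => 1  2->1 ok
  [25] y  {0,3,5}  => 3  1->3 ok
  [26] x  {4}  => 4  3->4 ok

0,3,3,4,1,5,0,4,3,3,4,3,4,2,5,0,0,3,4,0,5,2,5,2,1,3,4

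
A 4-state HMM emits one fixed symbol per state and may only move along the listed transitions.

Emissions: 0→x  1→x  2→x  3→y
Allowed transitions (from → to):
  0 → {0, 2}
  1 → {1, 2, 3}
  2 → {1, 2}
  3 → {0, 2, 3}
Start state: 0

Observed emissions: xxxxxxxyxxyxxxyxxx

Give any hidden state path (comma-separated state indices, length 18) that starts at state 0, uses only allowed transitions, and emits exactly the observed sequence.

  [0] x  {0,1,2}  => 0  start
  [1] x  {0,1,2}  => 2  0->2 ok
  [2] x  {0,1,2}  => 2  2->2 ok
  [3] x  {0,1,2}  => 2  2->2 ok
  [4] x  {0,1,2}  => 1  2->1 ok
  [5] x  {0,1,2}  => 2  1->2 ok
  [6] x  {0,1,2}  => 1  2->1 ok
  [7] y  {3}  => 3  1->3 ok
  [8] x  {0,1,2}  => 2  3->2 ok
  [9] x  {0,1,2}  => 1  2->1 ok
  [10] y  {3}  => 3  1->3 ok
  [11] x  {0,1,2}  => 0  3->0 ok
  [12] x  {0,1,2}  => 2  0->2 ok
  [13] x  {0,1,2}  => 1  2->1 ok
  [14] y  {3}  => 3  1->3 ok
  [15] x  {0,1,2}  => 2  3->2 ok
  [16] x  {0,1,2}  => 2  2->2 ok
  [17] x  {0,1,2}  => 1  2->1 ok

0,2,2,2,1,2,1,3,2,1,3,0,2,1,3,2,2,1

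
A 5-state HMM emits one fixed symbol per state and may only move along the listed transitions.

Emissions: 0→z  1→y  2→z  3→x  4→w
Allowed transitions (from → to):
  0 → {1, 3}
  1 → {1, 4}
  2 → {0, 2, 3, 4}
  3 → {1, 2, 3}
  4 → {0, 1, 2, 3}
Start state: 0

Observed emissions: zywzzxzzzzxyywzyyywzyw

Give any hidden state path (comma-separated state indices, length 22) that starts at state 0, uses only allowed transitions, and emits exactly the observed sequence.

  [0] z  {0,2}  => 0  start
  [1] y  {1}  => 1  0->1 ok
  [2] w  {4}  => 4  1->4 ok
  [3] z  {0,2}  => 2  4->2 ok
  [4] z  {0,2}  => 0  2->0 ok
  [5] x  {3}  => 3  0->3 ok
  [6] z  {0,2}  => 2  3->2 ok
  [7] z  {0,2}  => 2  2->2 ok
  [8] z  {0,2}  => 2  2->2 ok
  [9] z  {0,2}  => 0  2->0 ok
  [10] x  {3}  => 3  0->3 ok
  [11] y  {1}  => 1  3->1 ok
  [12] y  {1}  => 1  1->1 ok
  [13] w  {4}  => 4  1->4 ok
  [14] z  {0,2}  => 0  4->0 ok
  [15] y  {1}  => 1  0->1 ok
  [16] y  {1}  => 1  1->1 ok
  [17] y  {1}  => 1  1->1 ok
  [18] w  {4}  => 4  1->4 ok
  [19] z  {0,2}  => 0  4->0 ok
  [20] y  {1}  => 1  0->1 ok
  [21] w  {4}  => 4  1->4 ok

0,1,4,2,0,3,2,2,2,0,3,1,1,4,0,1,1,1,4,0,1,4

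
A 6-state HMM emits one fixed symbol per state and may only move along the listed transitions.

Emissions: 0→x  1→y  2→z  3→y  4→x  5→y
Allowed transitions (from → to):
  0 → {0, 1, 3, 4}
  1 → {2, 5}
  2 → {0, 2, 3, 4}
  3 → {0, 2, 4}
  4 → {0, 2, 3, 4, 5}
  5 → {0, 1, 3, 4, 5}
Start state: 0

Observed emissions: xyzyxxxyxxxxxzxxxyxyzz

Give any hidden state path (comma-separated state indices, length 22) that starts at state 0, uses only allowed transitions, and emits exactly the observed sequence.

  pos 0: x in {0,4}, choose 0; start
  pos 1: y in {1,3,5}, choose 1; 0->1 ok
  pos 2: z in {2}, choose 2; 1->2 ok
  pos 3: y in {1,3,5}, choose 3; 2->3 ok
  pos 4: x in {0,4}, choose 0; 3->0 ok
  pos 5: x in {0,4}, choose 4; 0->4 ok
  pos 6: x in {0,4}, choose 4; 4->4 ok
  pos 7: y in {1,3,5}, choose 5; 4->5 ok
  pos 8: x in {0,4}, choose 0; 5->0 ok
  pos 9: x in {0,4}, choose 0; 0->0 ok
  pos 10: x in {0,4}, choose 4; 0->4 ok
  pos 11: x in {0,4}, choose 0; 4->0 ok
  pos 12: x in {0,4}, choose 4; 0->4 ok
  pos 13: z in {2}, choose 2; 4->2 ok
  pos 14: x in {0,4}, choose 4; 2->4 ok
  pos 15: x in {0,4}, choose 4; 4->4 ok
  pos 16: x in {0,4}, choose 4; 4->4 ok
  pos 17: y in {1,3,5}, choose 5; 4->5 ok
  pos 18: x in {0,4}, choose 0; 5->0 ok
  pos 19: y in {1,3,5}, choose 1; 0->1 ok
  pos 20: z in {2}, choose 2; 1->2 ok
  pos 21: z in {2}, choose 2; 2->2 ok

0,1,2,3,0,4,4,5,0,0,4,0,4,2,4,4,4,5,0,1,2,2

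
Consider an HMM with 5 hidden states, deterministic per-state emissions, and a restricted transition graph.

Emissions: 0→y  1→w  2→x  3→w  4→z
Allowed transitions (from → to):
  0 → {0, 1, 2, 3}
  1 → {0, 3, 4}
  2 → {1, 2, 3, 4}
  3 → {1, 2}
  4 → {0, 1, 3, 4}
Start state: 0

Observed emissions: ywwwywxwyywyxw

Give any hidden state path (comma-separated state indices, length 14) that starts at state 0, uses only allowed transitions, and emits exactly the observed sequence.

0,1,3,1,0,3,2,1,0,0,1,0,2,1

  t0 'y' -> {0}, take 0 (start)
  t1 'w' -> {1,3}, take 1 (0->1 ok)
  t2 'w' -> {1,3}, take 3 (1->3 ok)
  t3 'w' -> {1,3}, take 1 (3->1 ok)
  t4 'y' -> {0}, take 0 (1->0 ok)
  t5 'w' -> {1,3}, take 3 (0->3 ok)
  t6 'x' -> {2}, take 2 (3->2 ok)
  t7 'w' -> {1,3}, take 1 (2->1 ok)
  t8 'y' -> {0}, take 0 (1->0 ok)
  t9 'y' -> {0}, take 0 (0->0 ok)
  t10 'w' -> {1,3}, take 1 (0->1 ok)
  t11 'y' -> {0}, take 0 (1->0 ok)
  t12 'x' -> {2}, take 2 (0->2 ok)
  t13 'w' -> {1,3}, take 1 (2->1 ok)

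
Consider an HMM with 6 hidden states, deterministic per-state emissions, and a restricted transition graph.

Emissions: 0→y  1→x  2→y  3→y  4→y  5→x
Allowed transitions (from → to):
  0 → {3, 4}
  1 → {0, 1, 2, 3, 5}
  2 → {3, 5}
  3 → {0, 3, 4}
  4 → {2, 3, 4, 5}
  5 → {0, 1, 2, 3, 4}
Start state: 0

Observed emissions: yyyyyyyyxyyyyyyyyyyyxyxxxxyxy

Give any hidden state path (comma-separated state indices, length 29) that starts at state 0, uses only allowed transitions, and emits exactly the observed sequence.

0,3,3,0,3,4,3,4,5,2,3,0,4,3,3,4,2,3,4,2,5,2,5,1,1,5,2,5,3

  pos 0: y in {0,2,3,4}, choose 0; start
  pos 1: y in {0,2,3,4}, choose 3; 0->3 ok
  pos 2: y in {0,2,3,4}, choose 3; 3->3 ok
  pos 3: y in {0,2,3,4}, choose 0; 3->0 ok
  pos 4: y in {0,2,3,4}, choose 3; 0->3 ok
  pos 5: y in {0,2,3,4}, choose 4; 3->4 ok
  pos 6: y in {0,2,3,4}, choose 3; 4->3 ok
  pos 7: y in {0,2,3,4}, choose 4; 3->4 ok
  pos 8: x in {1,5}, choose 5; 4->5 ok
  pos 9: y in {0,2,3,4}, choose 2; 5->2 ok
  pos 10: y in {0,2,3,4}, choose 3; 2->3 ok
  pos 11: y in {0,2,3,4}, choose 0; 3->0 ok
  pos 12: y in {0,2,3,4}, choose 4; 0->4 ok
  pos 13: y in {0,2,3,4}, choose 3; 4->3 ok
  pos 14: y in {0,2,3,4}, choose 3; 3->3 ok
  pos 15: y in {0,2,3,4}, choose 4; 3->4 ok
  pos 16: y in {0,2,3,4}, choose 2; 4->2 ok
  pos 17: y in {0,2,3,4}, choose 3; 2->3 ok
  pos 18: y in {0,2,3,4}, choose 4; 3->4 ok
  pos 19: y in {0,2,3,4}, choose 2; 4->2 ok
  pos 20: x in {1,5}, choose 5; 2->5 ok
  pos 21: y in {0,2,3,4}, choose 2; 5->2 ok
  pos 22: x in {1,5}, choose 5; 2->5 ok
  pos 23: x in {1,5}, choose 1; 5->1 ok
  pos 24: x in {1,5}, choose 1; 1->1 ok
  pos 25: x in {1,5}, choose 5; 1->5 ok
  pos 26: y in {0,2,3,4}, choose 2; 5->2 ok
  pos 27: x in {1,5}, choose 5; 2->5 ok
  pos 28: y in {0,2,3,4}, choose 3; 5->3 ok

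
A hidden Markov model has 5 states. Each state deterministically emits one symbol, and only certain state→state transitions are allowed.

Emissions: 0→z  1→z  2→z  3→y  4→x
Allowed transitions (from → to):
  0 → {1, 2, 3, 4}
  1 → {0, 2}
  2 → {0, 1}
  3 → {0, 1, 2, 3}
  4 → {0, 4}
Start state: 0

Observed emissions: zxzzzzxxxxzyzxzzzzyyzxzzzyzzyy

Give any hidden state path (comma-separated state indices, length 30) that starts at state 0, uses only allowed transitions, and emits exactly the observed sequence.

0,4,0,1,2,0,4,4,4,4,0,3,0,4,0,1,2,0,3,3,0,4,0,1,0,3,1,0,3,3

  t0 'z' -> {0,1,2}, take 0 (start)
  t1 'x' -> {4}, take 4 (0->4 ok)
  t2 'z' -> {0,1,2}, take 0 (4->0 ok)
  t3 'z' -> {0,1,2}, take 1 (0->1 ok)
  t4 'z' -> {0,1,2}, take 2 (1->2 ok)
  t5 'z' -> {0,1,2}, take 0 (2->0 ok)
  t6 'x' -> {4}, take 4 (0->4 ok)
  t7 'x' -> {4}, take 4 (4->4 ok)
  t8 'x' -> {4}, take 4 (4->4 ok)
  t9 'x' -> {4}, take 4 (4->4 ok)
  t10 'z' -> {0,1,2}, take 0 (4->0 ok)
  t11 'y' -> {3}, take 3 (0->3 ok)
  t12 'z' -> {0,1,2}, take 0 (3->0 ok)
  t13 'x' -> {4}, take 4 (0->4 ok)
  t14 'z' -> {0,1,2}, take 0 (4->0 ok)
  t15 'z' -> {0,1,2}, take 1 (0->1 ok)
  t16 'z' -> {0,1,2}, take 2 (1->2 ok)
  t17 'z' -> {0,1,2}, take 0 (2->0 ok)
  t18 'y' -> {3}, take 3 (0->3 ok)
  t19 'y' -> {3}, take 3 (3->3 ok)
  t20 'z' -> {0,1,2}, take 0 (3->0 ok)
  t21 'x' -> {4}, take 4 (0->4 ok)
  t22 'z' -> {0,1,2}, take 0 (4->0 ok)
  t23 'z' -> {0,1,2}, take 1 (0->1 ok)
  t24 'z' -> {0,1,2}, take 0 (1->0 ok)
  t25 'y' -> {3}, take 3 (0->3 ok)
  t26 'z' -> {0,1,2}, take 1 (3->1 ok)
  t27 'z' -> {0,1,2}, take 0 (1->0 ok)
  t28 'y' -> {3}, take 3 (0->3 ok)
  t29 'y' -> {3}, take 3 (3->3 ok)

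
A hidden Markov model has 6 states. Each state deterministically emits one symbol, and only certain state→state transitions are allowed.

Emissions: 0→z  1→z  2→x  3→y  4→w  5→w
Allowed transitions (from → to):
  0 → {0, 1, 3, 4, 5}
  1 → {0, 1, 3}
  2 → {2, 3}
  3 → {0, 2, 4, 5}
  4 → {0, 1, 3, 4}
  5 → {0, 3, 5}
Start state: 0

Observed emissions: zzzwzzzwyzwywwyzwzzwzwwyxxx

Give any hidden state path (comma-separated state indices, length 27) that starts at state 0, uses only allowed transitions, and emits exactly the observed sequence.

  0: obs=z cand={0,1} pick 0 [start]
  1: obs=z cand={0,1} pick 0 [0->0 ok]
  2: obs=z cand={0,1} pick 0 [0->0 ok]
  3: obs=w cand={4,5} pick 4 [0->4 ok]
  4: obs=z cand={0,1} pick 0 [4->0 ok]
  5: obs=z cand={0,1} pick 1 [0->1 ok]
  6: obs=z cand={0,1} pick 0 [1->0 ok]
  7: obs=w cand={4,5} pick 4 [0->4 ok]
  8: obs=y cand={3} pick 3 [4->3 ok]
  9: obs=z cand={0,1} pick 0 [3->0 ok]
  10: obs=w cand={4,5} pick 5 [0->5 ok]
  11: obs=y cand={3} pick 3 [5->3 ok]
  12: obs=w cand={4,5} pick 5 [3->5 ok]
  13: obs=w cand={4,5} pick 5 [5->5 ok]
  14: obs=y cand={3} pick 3 [5->3 ok]
  15: obs=z cand={0,1} pick 0 [3->0 ok]
  16: obs=w cand={4,5} pick 5 [0->5 ok]
  17: obs=z cand={0,1} pick 0 [5->0 ok]
  18: obs=z cand={0,1} pick 0 [0->0 ok]
  19: obs=w cand={4,5} pick 5 [0->5 ok]
  20: obs=z cand={0,1} pick 0 [5->0 ok]
  21: obs=w cand={4,5} pick 5 [0->5 ok]
  22: obs=w cand={4,5} pick 5 [5->5 ok]
  23: obs=y cand={3} pick 3 [5->3 ok]
  24: obs=x cand={2} pick 2 [3->2 ok]
  25: obs=x cand={2} pick 2 [2->2 ok]
  26: obs=x cand={2} pick 2 [2->2 ok]

0,0,0,4,0,1,0,4,3,0,5,3,5,5,3,0,5,0,0,5,0,5,5,3,2,2,2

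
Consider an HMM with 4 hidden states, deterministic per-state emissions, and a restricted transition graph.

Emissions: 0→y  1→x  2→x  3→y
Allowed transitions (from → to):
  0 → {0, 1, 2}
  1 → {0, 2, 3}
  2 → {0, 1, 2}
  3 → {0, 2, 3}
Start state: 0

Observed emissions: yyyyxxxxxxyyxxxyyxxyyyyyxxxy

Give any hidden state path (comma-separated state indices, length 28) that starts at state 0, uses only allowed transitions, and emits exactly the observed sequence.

  0: obs=y cand={0,3} pick 0 [start]
  1: obs=y cand={0,3} pick 0 [0->0 ok]
  2: obs=y cand={0,3} pick 0 [0->0 ok]
  3: obs=y cand={0,3} pick 0 [0->0 ok]
  4: obs=x cand={1,2} pick 1 [0->1 ok]
  5: obs=x cand={1,2} pick 2 [1->2 ok]
  6: obs=x cand={1,2} pick 2 [2->2 ok]
  7: obs=x cand={1,2} pick 2 [2->2 ok]
  8: obs=x cand={1,2} pick 1 [2->1 ok]
  9: obs=x cand={1,2} pick 2 [1->2 ok]
  10: obs=y cand={0,3} pick 0 [2->0 ok]
  11: obs=y cand={0,3} pick 0 [0->0 ok]
  12: obs=x cand={1,2} pick 1 [0->1 ok]
  13: obs=x cand={1,2} pick 2 [1->2 ok]
  14: obs=x cand={1,2} pick 1 [2->1 ok]
  15: obs=y cand={0,3} pick 3 [1->3 ok]
  16: obs=y cand={0,3} pick 0 [3->0 ok]
  17: obs=x cand={1,2} pick 2 [0->2 ok]
  18: obs=x cand={1,2} pick 1 [2->1 ok]
  19: obs=y cand={0,3} pick 3 [1->3 ok]
  20: obs=y cand={0,3} pick 3 [3->3 ok]
  21: obs=y cand={0,3} pick 3 [3->3 ok]
  22: obs=y cand={0,3} pick 3 [3->3 ok]
  23: obs=y cand={0,3} pick 0 [3->0 ok]
  24: obs=x cand={1,2} pick 2 [0->2 ok]
  25: obs=x cand={1,2} pick 2 [2->2 ok]
  26: obs=x cand={1,2} pick 1 [2->1 ok]
  27: obs=y cand={0,3} pick 3 [1->3 ok]

0,0,0,0,1,2,2,2,1,2,0,0,1,2,1,3,0,2,1,3,3,3,3,0,2,2,1,3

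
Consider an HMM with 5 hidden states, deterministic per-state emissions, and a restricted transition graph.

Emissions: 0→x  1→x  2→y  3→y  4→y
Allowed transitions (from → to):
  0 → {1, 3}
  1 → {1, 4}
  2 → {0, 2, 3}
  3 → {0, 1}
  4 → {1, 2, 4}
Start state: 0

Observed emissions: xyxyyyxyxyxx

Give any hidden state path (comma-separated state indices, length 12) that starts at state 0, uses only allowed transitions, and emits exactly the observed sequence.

0,3,1,4,2,3,0,3,0,3,0,1

  pos 0: x in {0,1}, choose 0; start
  pos 1: y in {2,3,4}, choose 3; 0->3 ok
  pos 2: x in {0,1}, choose 1; 3->1 ok
  pos 3: y in {2,3,4}, choose 4; 1->4 ok
  pos 4: y in {2,3,4}, choose 2; 4->2 ok
  pos 5: y in {2,3,4}, choose 3; 2->3 ok
  pos 6: x in {0,1}, choose 0; 3->0 ok
  pos 7: y in {2,3,4}, choose 3; 0->3 ok
  pos 8: x in {0,1}, choose 0; 3->0 ok
  pos 9: y in {2,3,4}, choose 3; 0->3 ok
  pos 10: x in {0,1}, choose 0; 3->0 ok
  pos 11: x in {0,1}, choose 1; 0->1 ok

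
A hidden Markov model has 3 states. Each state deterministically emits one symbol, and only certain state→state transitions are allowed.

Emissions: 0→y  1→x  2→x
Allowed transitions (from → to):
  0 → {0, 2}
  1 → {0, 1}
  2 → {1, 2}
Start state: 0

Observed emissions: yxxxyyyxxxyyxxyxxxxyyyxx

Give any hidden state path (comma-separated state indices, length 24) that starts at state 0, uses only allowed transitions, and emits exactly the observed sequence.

0,2,2,1,0,0,0,2,2,1,0,0,2,1,0,2,2,2,1,0,0,0,2,2

  t0 'y' -> {0}, take 0 (start)
  t1 'x' -> {1,2}, take 2 (0->2 ok)
  t2 'x' -> {1,2}, take 2 (2->2 ok)
  t3 'x' -> {1,2}, take 1 (2->1 ok)
  t4 'y' -> {0}, take 0 (1->0 ok)
  t5 'y' -> {0}, take 0 (0->0 ok)
  t6 'y' -> {0}, take 0 (0->0 ok)
  t7 'x' -> {1,2}, take 2 (0->2 ok)
  t8 'x' -> {1,2}, take 2 (2->2 ok)
  t9 'x' -> {1,2}, take 1 (2->1 ok)
  t10 'y' -> {0}, take 0 (1->0 ok)
  t11 'y' -> {0}, take 0 (0->0 ok)
  t12 'x' -> {1,2}, take 2 (0->2 ok)
  t13 'x' -> {1,2}, take 1 (2->1 ok)
  t14 'y' -> {0}, take 0 (1->0 ok)
  t15 'x' -> {1,2}, take 2 (0->2 ok)
  t16 'x' -> {1,2}, take 2 (2->2 ok)
  t17 'x' -> {1,2}, take 2 (2->2 ok)
  t18 'x' -> {1,2}, take 1 (2->1 ok)
  t19 'y' -> {0}, take 0 (1->0 ok)
  t20 'y' -> {0}, take 0 (0->0 ok)
  t21 'y' -> {0}, take 0 (0->0 ok)
  t22 'x' -> {1,2}, take 2 (0->2 ok)
  t23 'x' -> {1,2}, take 2 (2->2 ok)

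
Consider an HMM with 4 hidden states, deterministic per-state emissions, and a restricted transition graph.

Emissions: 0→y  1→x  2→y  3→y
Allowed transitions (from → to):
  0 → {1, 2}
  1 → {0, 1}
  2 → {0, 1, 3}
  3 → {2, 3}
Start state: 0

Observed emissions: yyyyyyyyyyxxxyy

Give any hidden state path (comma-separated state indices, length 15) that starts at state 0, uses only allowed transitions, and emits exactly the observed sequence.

0,2,3,3,2,3,2,3,2,0,1,1,1,0,2

  [0] y  {0,2,3}  => 0  start
  [1] y  {0,2,3}  => 2  0->2 ok
  [2] y  {0,2,3}  => 3  2->3 ok
  [3] y  {0,2,3}  => 3  3->3 ok
  [4] y  {0,2,3}  => 2  3->2 ok
  [5] y  {0,2,3}  => 3  2->3 ok
  [6] y  {0,2,3}  => 2  3->2 ok
  [7] y  {0,2,3}  => 3  2->3 ok
  [8] y  {0,2,3}  => 2  3->2 ok
  [9] y  {0,2,3}  => 0  2->0 ok
  [10] x  {1}  => 1  0->1 ok
  [11] x  {1}  => 1  1->1 ok
  [12] x  {1}  => 1  1->1 ok
  [13] y  {0,2,3}  => 0  1->0 ok
  [14] y  {0,2,3}  => 2  0->2 ok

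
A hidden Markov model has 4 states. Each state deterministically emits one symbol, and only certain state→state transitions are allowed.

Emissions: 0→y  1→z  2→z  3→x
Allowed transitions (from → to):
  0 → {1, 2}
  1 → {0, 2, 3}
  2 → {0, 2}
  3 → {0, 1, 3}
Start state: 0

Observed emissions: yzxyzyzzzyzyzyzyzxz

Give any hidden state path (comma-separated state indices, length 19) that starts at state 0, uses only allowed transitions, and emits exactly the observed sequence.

0,1,3,0,1,0,2,2,2,0,1,0,2,0,1,0,1,3,1

  0: obs=y cand={0} pick 0 [start]
  1: obs=z cand={1,2} pick 1 [0->1 ok]
  2: obs=x cand={3} pick 3 [1->3 ok]
  3: obs=y cand={0} pick 0 [3->0 ok]
  4: obs=z cand={1,2} pick 1 [0->1 ok]
  5: obs=y cand={0} pick 0 [1->0 ok]
  6: obs=z cand={1,2} pick 2 [0->2 ok]
  7: obs=z cand={1,2} pick 2 [2->2 ok]
  8: obs=z cand={1,2} pick 2 [2->2 ok]
  9: obs=y cand={0} pick 0 [2->0 ok]
  10: obs=z cand={1,2} pick 1 [0->1 ok]
  11: obs=y cand={0} pick 0 [1->0 ok]
  12: obs=z cand={1,2} pick 2 [0->2 ok]
  13: obs=y cand={0} pick 0 [2->0 ok]
  14: obs=z cand={1,2} pick 1 [0->1 ok]
  15: obs=y cand={0} pick 0 [1->0 ok]
  16: obs=z cand={1,2} pick 1 [0->1 ok]
  17: obs=x cand={3} pick 3 [1->3 ok]
  18: obs=z cand={1,2} pick 1 [3->1 ok]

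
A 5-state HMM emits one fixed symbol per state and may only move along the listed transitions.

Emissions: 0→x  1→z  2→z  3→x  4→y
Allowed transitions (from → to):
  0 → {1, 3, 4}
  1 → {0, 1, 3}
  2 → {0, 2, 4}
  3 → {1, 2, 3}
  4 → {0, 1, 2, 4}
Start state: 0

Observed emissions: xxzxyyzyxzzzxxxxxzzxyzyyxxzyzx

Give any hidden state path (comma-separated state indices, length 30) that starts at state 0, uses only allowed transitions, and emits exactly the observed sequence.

  pos 0: x in {0,3}, choose 0; start
  pos 1: x in {0,3}, choose 3; 0->3 ok
  pos 2: z in {1,2}, choose 1; 3->1 ok
  pos 3: x in {0,3}, choose 0; 1->0 ok
  pos 4: y in {4}, choose 4; 0->4 ok
  pos 5: y in {4}, choose 4; 4->4 ok
  pos 6: z in {1,2}, choose 2; 4->2 ok
  pos 7: y in {4}, choose 4; 2->4 ok
  pos 8: x in {0,3}, choose 0; 4->0 ok
  pos 9: z in {1,2}, choose 1; 0->1 ok
  pos 10: z in {1,2}, choose 1; 1->1 ok
  pos 11: z in {1,2}, choose 1; 1->1 ok
  pos 12: x in {0,3}, choose 0; 1->0 ok
  pos 13: x in {0,3}, choose 3; 0->3 ok
  pos 14: x in {0,3}, choose 3; 3->3 ok
  pos 15: x in {0,3}, choose 3; 3->3 ok
  pos 16: x in {0,3}, choose 3; 3->3 ok
  pos 17: z in {1,2}, choose 1; 3->1 ok
  pos 18: z in {1,2}, choose 1; 1->1 ok
  pos 19: x in {0,3}, choose 0; 1->0 ok
  pos 20: y in {4}, choose 4; 0->4 ok
  pos 21: z in {1,2}, choose 2; 4->2 ok
  pos 22: y in {4}, choose 4; 2->4 ok
  pos 23: y in {4}, choose 4; 4->4 ok
  pos 24: x in {0,3}, choose 0; 4->0 ok
  pos 25: x in {0,3}, choose 3; 0->3 ok
  pos 26: z in {1,2}, choose 2; 3->2 ok
  pos 27: y in {4}, choose 4; 2->4 ok
  pos 28: z in {1,2}, choose 1; 4->1 ok
  pos 29: x in {0,3}, choose 3; 1->3 ok

0,3,1,0,4,4,2,4,0,1,1,1,0,3,3,3,3,1,1,0,4,2,4,4,0,3,2,4,1,3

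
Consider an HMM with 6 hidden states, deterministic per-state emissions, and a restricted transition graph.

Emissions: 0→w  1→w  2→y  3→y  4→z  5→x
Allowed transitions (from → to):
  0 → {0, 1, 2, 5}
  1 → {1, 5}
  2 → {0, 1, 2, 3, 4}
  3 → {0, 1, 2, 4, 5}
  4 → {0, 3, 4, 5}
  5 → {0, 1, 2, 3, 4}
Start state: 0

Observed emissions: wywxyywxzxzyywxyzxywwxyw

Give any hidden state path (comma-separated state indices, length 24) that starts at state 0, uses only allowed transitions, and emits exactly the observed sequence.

0,2,1,5,2,3,1,5,4,5,4,3,2,1,5,2,4,5,2,1,1,5,3,0

  t0 'w' -> {0,1}, take 0 (start)
  t1 'y' -> {2,3}, take 2 (0->2 ok)
  t2 'w' -> {0,1}, take 1 (2->1 ok)
  t3 'x' -> {5}, take 5 (1->5 ok)
  t4 'y' -> {2,3}, take 2 (5->2 ok)
  t5 'y' -> {2,3}, take 3 (2->3 ok)
  t6 'w' -> {0,1}, take 1 (3->1 ok)
  t7 'x' -> {5}, take 5 (1->5 ok)
  t8 'z' -> {4}, take 4 (5->4 ok)
  t9 'x' -> {5}, take 5 (4->5 ok)
  t10 'z' -> {4}, take 4 (5->4 ok)
  t11 'y' -> {2,3}, take 3 (4->3 ok)
  t12 'y' -> {2,3}, take 2 (3->2 ok)
  t13 'w' -> {0,1}, take 1 (2->1 ok)
  t14 'x' -> {5}, take 5 (1->5 ok)
  t15 'y' -> {2,3}, take 2 (5->2 ok)
  t16 'z' -> {4}, take 4 (2->4 ok)
  t17 'x' -> {5}, take 5 (4->5 ok)
  t18 'y' -> {2,3}, take 2 (5->2 ok)
  t19 'w' -> {0,1}, take 1 (2->1 ok)
  t20 'w' -> {0,1}, take 1 (1->1 ok)
  t21 'x' -> {5}, take 5 (1->5 ok)
  t22 'y' -> {2,3}, take 3 (5->3 ok)
  t23 'w' -> {0,1}, take 0 (3->0 ok)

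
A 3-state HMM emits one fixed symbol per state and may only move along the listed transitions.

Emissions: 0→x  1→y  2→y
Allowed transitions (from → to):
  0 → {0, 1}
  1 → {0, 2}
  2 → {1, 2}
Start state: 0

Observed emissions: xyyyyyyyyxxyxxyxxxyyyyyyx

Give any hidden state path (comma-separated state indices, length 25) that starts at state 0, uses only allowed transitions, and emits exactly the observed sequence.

0,1,2,2,2,2,2,2,1,0,0,1,0,0,1,0,0,0,1,2,1,2,2,1,0

  [0] x  {0}  => 0  start
  [1] y  {1,2}  => 1  0->1 ok
  [2] y  {1,2}  => 2  1->2 ok
  [3] y  {1,2}  => 2  2->2 ok
  [4] y  {1,2}  => 2  2->2 ok
  [5] y  {1,2}  => 2  2->2 ok
  [6] y  {1,2}  => 2  2->2 ok
  [7] y  {1,2}  => 2  2->2 ok
  [8] y  {1,2}  => 1  2->1 ok
  [9] x  {0}  => 0  1->0 ok
  [10] x  {0}  => 0  0->0 ok
  [11] y  {1,2}  => 1  0->1 ok
  [12] x  {0}  => 0  1->0 ok
  [13] x  {0}  => 0  0->0 ok
  [14] y  {1,2}  => 1  0->1 ok
  [15] x  {0}  => 0  1->0 ok
  [16] x  {0}  => 0  0->0 ok
  [17] x  {0}  => 0  0->0 ok
  [18] y  {1,2}  => 1  0->1 ok
  [19] y  {1,2}  => 2  1->2 ok
  [20] y  {1,2}  => 1  2->1 ok
  [21] y  {1,2}  => 2  1->2 ok
  [22] y  {1,2}  => 2  2->2 ok
  [23] y  {1,2}  => 1  2->1 ok
  [24] x  {0}  => 0  1->0 ok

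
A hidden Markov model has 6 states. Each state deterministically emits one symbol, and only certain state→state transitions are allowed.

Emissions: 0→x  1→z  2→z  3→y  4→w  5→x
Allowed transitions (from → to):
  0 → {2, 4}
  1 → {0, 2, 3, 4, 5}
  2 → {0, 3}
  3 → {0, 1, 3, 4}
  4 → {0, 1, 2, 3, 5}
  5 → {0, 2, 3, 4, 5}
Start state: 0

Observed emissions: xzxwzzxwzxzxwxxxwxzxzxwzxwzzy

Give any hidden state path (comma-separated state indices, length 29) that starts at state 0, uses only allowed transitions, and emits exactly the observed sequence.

0,2,0,4,1,2,0,4,1,5,2,0,4,5,5,0,4,5,2,0,2,0,4,1,5,4,1,2,3

  [0] x  {0,5}  => 0  start
  [1] z  {1,2}  => 2  0->2 ok
  [2] x  {0,5}  => 0  2->0 ok
  [3] w  {4}  => 4  0->4 ok
  [4] z  {1,2}  => 1  4->1 ok
  [5] z  {1,2}  => 2  1->2 ok
  [6] x  {0,5}  => 0  2->0 ok
  [7] w  {4}  => 4  0->4 ok
  [8] z  {1,2}  => 1  4->1 ok
  [9] x  {0,5}  => 5  1->5 ok
  [10] z  {1,2}  => 2  5->2 ok
  [11] x  {0,5}  => 0  2->0 ok
  [12] w  {4}  => 4  0->4 ok
  [13] x  {0,5}  => 5  4->5 ok
  [14] x  {0,5}  => 5  5->5 ok
  [15] x  {0,5}  => 0  5->0 ok
  [16] w  {4}  => 4  0->4 ok
  [17] x  {0,5}  => 5  4->5 ok
  [18] z  {1,2}  => 2  5->2 ok
  [19] x  {0,5}  => 0  2->0 ok
  [20] z  {1,2}  => 2  0->2 ok
  [21] x  {0,5}  => 0  2->0 ok
  [22] w  {4}  => 4  0->4 ok
  [23] z  {1,2}  => 1  4->1 ok
  [24] x  {0,5}  => 5  1->5 ok
  [25] w  {4}  => 4  5->4 ok
  [26] z  {1,2}  => 1  4->1 ok
  [27] z  {1,2}  => 2  1->2 ok
  [28] y  {3}  => 3  2->3 ok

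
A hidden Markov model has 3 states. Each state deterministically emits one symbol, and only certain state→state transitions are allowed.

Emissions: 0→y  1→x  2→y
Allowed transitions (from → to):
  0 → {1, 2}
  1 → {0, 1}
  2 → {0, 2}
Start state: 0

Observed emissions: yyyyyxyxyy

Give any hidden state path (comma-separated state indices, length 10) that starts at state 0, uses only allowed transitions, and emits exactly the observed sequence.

  0: obs=y cand={0,2} pick 0 [start]
  1: obs=y cand={0,2} pick 2 [0->2 ok]
  2: obs=y cand={0,2} pick 2 [2->2 ok]
  3: obs=y cand={0,2} pick 2 [2->2 ok]
  4: obs=y cand={0,2} pick 0 [2->0 ok]
  5: obs=x cand={1} pick 1 [0->1 ok]
  6: obs=y cand={0,2} pick 0 [1->0 ok]
  7: obs=x cand={1} pick 1 [0->1 ok]
  8: obs=y cand={0,2} pick 0 [1->0 ok]
  9: obs=y cand={0,2} pick 2 [0->2 ok]

0,2,2,2,0,1,0,1,0,2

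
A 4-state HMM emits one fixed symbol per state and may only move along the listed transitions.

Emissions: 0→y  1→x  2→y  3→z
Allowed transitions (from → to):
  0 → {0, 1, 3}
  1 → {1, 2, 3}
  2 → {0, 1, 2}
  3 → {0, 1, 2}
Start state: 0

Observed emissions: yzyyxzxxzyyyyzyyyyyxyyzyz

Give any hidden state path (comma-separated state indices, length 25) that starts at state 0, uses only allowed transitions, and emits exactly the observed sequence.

0,3,0,0,1,3,1,1,3,2,2,0,0,3,2,2,2,2,0,1,2,0,3,0,3

  t0 'y' -> {0,2}, take 0 (start)
  t1 'z' -> {3}, take 3 (0->3 ok)
  t2 'y' -> {0,2}, take 0 (3->0 ok)
  t3 'y' -> {0,2}, take 0 (0->0 ok)
  t4 'x' -> {1}, take 1 (0->1 ok)
  t5 'z' -> {3}, take 3 (1->3 ok)
  t6 'x' -> {1}, take 1 (3->1 ok)
  t7 'x' -> {1}, take 1 (1->1 ok)
  t8 'z' -> {3}, take 3 (1->3 ok)
  t9 'y' -> {0,2}, take 2 (3->2 ok)
  t10 'y' -> {0,2}, take 2 (2->2 ok)
  t11 'y' -> {0,2}, take 0 (2->0 ok)
  t12 'y' -> {0,2}, take 0 (0->0 ok)
  t13 'z' -> {3}, take 3 (0->3 ok)
  t14 'y' -> {0,2}, take 2 (3->2 ok)
  t15 'y' -> {0,2}, take 2 (2->2 ok)
  t16 'y' -> {0,2}, take 2 (2->2 ok)
  t17 'y' -> {0,2}, take 2 (2->2 ok)
  t18 'y' -> {0,2}, take 0 (2->0 ok)
  t19 'x' -> {1}, take 1 (0->1 ok)
  t20 'y' -> {0,2}, take 2 (1->2 ok)
  t21 'y' -> {0,2}, take 0 (2->0 ok)
  t22 'z' -> {3}, take 3 (0->3 ok)
  t23 'y' -> {0,2}, take 0 (3->0 ok)
  t24 'z' -> {3}, take 3 (0->3 ok)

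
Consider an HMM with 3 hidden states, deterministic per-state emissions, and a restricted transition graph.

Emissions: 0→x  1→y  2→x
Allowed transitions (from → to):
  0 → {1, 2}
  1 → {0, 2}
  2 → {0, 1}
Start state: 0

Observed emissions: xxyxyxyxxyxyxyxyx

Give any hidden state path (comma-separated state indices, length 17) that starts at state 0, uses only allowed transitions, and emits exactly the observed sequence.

  0: obs=x cand={0,2} pick 0 [start]
  1: obs=x cand={0,2} pick 2 [0->2 ok]
  2: obs=y cand={1} pick 1 [2->1 ok]
  3: obs=x cand={0,2} pick 0 [1->0 ok]
  4: obs=y cand={1} pick 1 [0->1 ok]
  5: obs=x cand={0,2} pick 0 [1->0 ok]
  6: obs=y cand={1} pick 1 [0->1 ok]
  7: obs=x cand={0,2} pick 0 [1->0 ok]
  8: obs=x cand={0,2} pick 2 [0->2 ok]
  9: obs=y cand={1} pick 1 [2->1 ok]
  10: obs=x cand={0,2} pick 2 [1->2 ok]
  11: obs=y cand={1} pick 1 [2->1 ok]
  12: obs=x cand={0,2} pick 2 [1->2 ok]
  13: obs=y cand={1} pick 1 [2->1 ok]
  14: obs=x cand={0,2} pick 2 [1->2 ok]
  15: obs=y cand={1} pick 1 [2->1 ok]
  16: obs=x cand={0,2} pick 0 [1->0 ok]

0,2,1,0,1,0,1,0,2,1,2,1,2,1,2,1,0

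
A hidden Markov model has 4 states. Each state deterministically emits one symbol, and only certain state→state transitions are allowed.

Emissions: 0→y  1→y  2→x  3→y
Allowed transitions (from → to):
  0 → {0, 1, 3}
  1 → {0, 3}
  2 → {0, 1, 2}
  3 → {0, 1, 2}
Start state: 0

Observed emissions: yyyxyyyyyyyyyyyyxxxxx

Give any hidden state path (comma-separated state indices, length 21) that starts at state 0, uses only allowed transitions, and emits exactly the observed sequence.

  [0] y  {0,1,3}  => 0  start
  [1] y  {0,1,3}  => 0  0->0 ok
  [2] y  {0,1,3}  => 3  0->3 ok
  [3] x  {2}  => 2  3->2 ok
  [4] y  {0,1,3}  => 0  2->0 ok
  [5] y  {0,1,3}  => 1  0->1 ok
  [6] y  {0,1,3}  => 0  1->0 ok
  [7] y  {0,1,3}  => 3  0->3 ok
  [8] y  {0,1,3}  => 1  3->1 ok
  [9] y  {0,1,3}  => 0  1->0 ok
  [10] y  {0,1,3}  => 1  0->1 ok
  [11] y  {0,1,3}  => 0  1->0 ok
  [12] y  {0,1,3}  => 0  0->0 ok
  [13] y  {0,1,3}  => 3  0->3 ok
  [14] y  {0,1,3}  => 1  3->1 ok
  [15] y  {0,1,3}  => 3  1->3 ok
  [16] x  {2}  => 2  3->2 ok
  [17] x  {2}  => 2  2->2 ok
  [18] x  {2}  => 2  2->2 ok
  [19] x  {2}  => 2  2->2 ok
  [20] x  {2}  => 2  2->2 ok

0,0,3,2,0,1,0,3,1,0,1,0,0,3,1,3,2,2,2,2,2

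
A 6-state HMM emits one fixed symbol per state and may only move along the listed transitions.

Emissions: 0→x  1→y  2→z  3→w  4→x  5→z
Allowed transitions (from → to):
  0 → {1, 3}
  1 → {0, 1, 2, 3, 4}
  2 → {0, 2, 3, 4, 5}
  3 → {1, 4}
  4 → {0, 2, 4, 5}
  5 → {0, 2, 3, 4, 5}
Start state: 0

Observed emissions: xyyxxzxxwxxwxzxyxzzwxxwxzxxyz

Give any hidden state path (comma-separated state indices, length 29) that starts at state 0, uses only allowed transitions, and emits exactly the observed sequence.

  t0 'x' -> {0,4}, take 0 (start)
  t1 'y' -> {1}, take 1 (0->1 ok)
  t2 'y' -> {1}, take 1 (1->1 ok)
  t3 'x' -> {0,4}, take 4 (1->4 ok)
  t4 'x' -> {0,4}, take 4 (4->4 ok)
  t5 'z' -> {2,5}, take 2 (4->2 ok)
  t6 'x' -> {0,4}, take 4 (2->4 ok)
  t7 'x' -> {0,4}, take 0 (4->0 ok)
  t8 'w' -> {3}, take 3 (0->3 ok)
  t9 'x' -> {0,4}, take 4 (3->4 ok)
  t10 'x' -> {0,4}, take 0 (4->0 ok)
  t11 'w' -> {3}, take 3 (0->3 ok)
  t12 'x' -> {0,4}, take 4 (3->4 ok)
  t13 'z' -> {2,5}, take 2 (4->2 ok)
  t14 'x' -> {0,4}, take 0 (2->0 ok)
  t15 'y' -> {1}, take 1 (0->1 ok)
  t16 'x' -> {0,4}, take 4 (1->4 ok)
  t17 'z' -> {2,5}, take 2 (4->2 ok)
  t18 'z' -> {2,5}, take 2 (2->2 ok)
  t19 'w' -> {3}, take 3 (2->3 ok)
  t20 'x' -> {0,4}, take 4 (3->4 ok)
  t21 'x' -> {0,4}, take 0 (4->0 ok)
  t22 'w' -> {3}, take 3 (0->3 ok)
  t23 'x' -> {0,4}, take 4 (3->4 ok)
  t24 'z' -> {2,5}, take 2 (4->2 ok)
  t25 'x' -> {0,4}, take 4 (2->4 ok)
  t26 'x' -> {0,4}, take 0 (4->0 ok)
  t27 'y' -> {1}, take 1 (0->1 ok)
  t28 'z' -> {2,5}, take 2 (1->2 ok)

0,1,1,4,4,2,4,0,3,4,0,3,4,2,0,1,4,2,2,3,4,0,3,4,2,4,0,1,2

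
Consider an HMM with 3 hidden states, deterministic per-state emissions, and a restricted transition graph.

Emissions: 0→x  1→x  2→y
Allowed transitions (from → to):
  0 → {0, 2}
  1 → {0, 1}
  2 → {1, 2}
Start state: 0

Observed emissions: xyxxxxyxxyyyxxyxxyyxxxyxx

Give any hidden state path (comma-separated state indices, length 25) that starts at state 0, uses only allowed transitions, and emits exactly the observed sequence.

  pos 0: x in {0,1}, choose 0; start
  pos 1: y in {2}, choose 2; 0->2 ok
  pos 2: x in {0,1}, choose 1; 2->1 ok
  pos 3: x in {0,1}, choose 1; 1->1 ok
  pos 4: x in {0,1}, choose 1; 1->1 ok
  pos 5: x in {0,1}, choose 0; 1->0 ok
  pos 6: y in {2}, choose 2; 0->2 ok
  pos 7: x in {0,1}, choose 1; 2->1 ok
  pos 8: x in {0,1}, choose 0; 1->0 ok
  pos 9: y in {2}, choose 2; 0->2 ok
  pos 10: y in {2}, choose 2; 2->2 ok
  pos 11: y in {2}, choose 2; 2->2 ok
  pos 12: x in {0,1}, choose 1; 2->1 ok
  pos 13: x in {0,1}, choose 0; 1->0 ok
  pos 14: y in {2}, choose 2; 0->2 ok
  pos 15: x in {0,1}, choose 1; 2->1 ok
  pos 16: x in {0,1}, choose 0; 1->0 ok
  pos 17: y in {2}, choose 2; 0->2 ok
  pos 18: y in {2}, choose 2; 2->2 ok
  pos 19: x in {0,1}, choose 1; 2->1 ok
  pos 20: x in {0,1}, choose 1; 1->1 ok
  pos 21: x in {0,1}, choose 0; 1->0 ok
  pos 22: y in {2}, choose 2; 0->2 ok
  pos 23: x in {0,1}, choose 1; 2->1 ok
  pos 24: x in {0,1}, choose 0; 1->0 ok

0,2,1,1,1,0,2,1,0,2,2,2,1,0,2,1,0,2,2,1,1,0,2,1,0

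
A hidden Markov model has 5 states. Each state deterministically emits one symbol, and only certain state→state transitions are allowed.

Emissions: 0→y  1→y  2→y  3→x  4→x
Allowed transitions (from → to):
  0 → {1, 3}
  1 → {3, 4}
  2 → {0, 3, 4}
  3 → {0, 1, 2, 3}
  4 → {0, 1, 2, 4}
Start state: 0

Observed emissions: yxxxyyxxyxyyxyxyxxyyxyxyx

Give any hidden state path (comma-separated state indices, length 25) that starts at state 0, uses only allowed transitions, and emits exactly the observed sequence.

  t0 'y' -> {0,1,2}, take 0 (start)
  t1 'x' -> {3,4}, take 3 (0->3 ok)
  t2 'x' -> {3,4}, take 3 (3->3 ok)
  t3 'x' -> {3,4}, take 3 (3->3 ok)
  t4 'y' -> {0,1,2}, take 0 (3->0 ok)
  t5 'y' -> {0,1,2}, take 1 (0->1 ok)
  t6 'x' -> {3,4}, take 4 (1->4 ok)
  t7 'x' -> {3,4}, take 4 (4->4 ok)
  t8 'y' -> {0,1,2}, take 2 (4->2 ok)
  t9 'x' -> {3,4}, take 4 (2->4 ok)
  t10 'y' -> {0,1,2}, take 0 (4->0 ok)
  t11 'y' -> {0,1,2}, take 1 (0->1 ok)
  t12 'x' -> {3,4}, take 3 (1->3 ok)
  t13 'y' -> {0,1,2}, take 0 (3->0 ok)
  t14 'x' -> {3,4}, take 3 (0->3 ok)
  t15 'y' -> {0,1,2}, take 0 (3->0 ok)
  t16 'x' -> {3,4}, take 3 (0->3 ok)
  t17 'x' -> {3,4}, take 3 (3->3 ok)
  t18 'y' -> {0,1,2}, take 0 (3->0 ok)
  t19 'y' -> {0,1,2}, take 1 (0->1 ok)
  t20 'x' -> {3,4}, take 4 (1->4 ok)
  t21 'y' -> {0,1,2}, take 1 (4->1 ok)
  t22 'x' -> {3,4}, take 3 (1->3 ok)
  t23 'y' -> {0,1,2}, take 0 (3->0 ok)
  t24 'x' -> {3,4}, take 3 (0->3 ok)

0,3,3,3,0,1,4,4,2,4,0,1,3,0,3,0,3,3,0,1,4,1,3,0,3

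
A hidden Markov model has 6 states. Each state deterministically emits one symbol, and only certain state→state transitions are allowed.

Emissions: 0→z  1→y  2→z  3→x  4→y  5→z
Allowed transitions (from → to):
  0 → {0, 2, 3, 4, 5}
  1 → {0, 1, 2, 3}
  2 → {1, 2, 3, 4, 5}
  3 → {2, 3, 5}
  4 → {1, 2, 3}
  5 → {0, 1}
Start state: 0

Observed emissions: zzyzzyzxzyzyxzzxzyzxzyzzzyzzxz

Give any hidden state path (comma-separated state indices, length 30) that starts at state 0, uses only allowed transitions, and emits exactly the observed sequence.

  pos 0: z in {0,2,5}, choose 0; start
  pos 1: z in {0,2,5}, choose 2; 0->2 ok
  pos 2: y in {1,4}, choose 1; 2->1 ok
  pos 3: z in {0,2,5}, choose 0; 1->0 ok
  pos 4: z in {0,2,5}, choose 2; 0->2 ok
  pos 5: y in {1,4}, choose 4; 2->4 ok
  pos 6: z in {0,2,5}, choose 2; 4->2 ok
  pos 7: x in {3}, choose 3; 2->3 ok
  pos 8: z in {0,2,5}, choose 2; 3->2 ok
  pos 9: y in {1,4}, choose 4; 2->4 ok
  pos 10: z in {0,2,5}, choose 2; 4->2 ok
  pos 11: y in {1,4}, choose 4; 2->4 ok
  pos 12: x in {3}, choose 3; 4->3 ok
  pos 13: z in {0,2,5}, choose 5; 3->5 ok
  pos 14: z in {0,2,5}, choose 0; 5->0 ok
  pos 15: x in {3}, choose 3; 0->3 ok
  pos 16: z in {0,2,5}, choose 2; 3->2 ok
  pos 17: y in {1,4}, choose 1; 2->1 ok
  pos 18: z in {0,2,5}, choose 0; 1->0 ok
  pos 19: x in {3}, choose 3; 0->3 ok
  pos 20: z in {0,2,5}, choose 5; 3->5 ok
  pos 21: y in {1,4}, choose 1; 5->1 ok
  pos 22: z in {0,2,5}, choose 0; 1->0 ok
  pos 23: z in {0,2,5}, choose 5; 0->5 ok
  pos 24: z in {0,2,5}, choose 0; 5->0 ok
  pos 25: y in {1,4}, choose 4; 0->4 ok
  pos 26: z in {0,2,5}, choose 2; 4->2 ok
  pos 27: z in {0,2,5}, choose 2; 2->2 ok
  pos 28: x in {3}, choose 3; 2->3 ok
  pos 29: z in {0,2,5}, choose 2; 3->2 ok

0,2,1,0,2,4,2,3,2,4,2,4,3,5,0,3,2,1,0,3,5,1,0,5,0,4,2,2,3,2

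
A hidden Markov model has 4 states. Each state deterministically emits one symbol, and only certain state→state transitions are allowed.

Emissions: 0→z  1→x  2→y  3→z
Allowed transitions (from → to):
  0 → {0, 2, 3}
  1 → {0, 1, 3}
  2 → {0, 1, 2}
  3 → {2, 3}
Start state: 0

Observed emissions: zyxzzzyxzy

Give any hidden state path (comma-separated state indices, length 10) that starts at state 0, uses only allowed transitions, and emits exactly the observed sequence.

0,2,1,0,0,3,2,1,0,2

  0: obs=z cand={0,3} pick 0 [start]
  1: obs=y cand={2} pick 2 [0->2 ok]
  2: obs=x cand={1} pick 1 [2->1 ok]
  3: obs=z cand={0,3} pick 0 [1->0 ok]
  4: obs=z cand={0,3} pick 0 [0->0 ok]
  5: obs=z cand={0,3} pick 3 [0->3 ok]
  6: obs=y cand={2} pick 2 [3->2 ok]
  7: obs=x cand={1} pick 1 [2->1 ok]
  8: obs=z cand={0,3} pick 0 [1->0 ok]
  9: obs=y cand={2} pick 2 [0->2 ok]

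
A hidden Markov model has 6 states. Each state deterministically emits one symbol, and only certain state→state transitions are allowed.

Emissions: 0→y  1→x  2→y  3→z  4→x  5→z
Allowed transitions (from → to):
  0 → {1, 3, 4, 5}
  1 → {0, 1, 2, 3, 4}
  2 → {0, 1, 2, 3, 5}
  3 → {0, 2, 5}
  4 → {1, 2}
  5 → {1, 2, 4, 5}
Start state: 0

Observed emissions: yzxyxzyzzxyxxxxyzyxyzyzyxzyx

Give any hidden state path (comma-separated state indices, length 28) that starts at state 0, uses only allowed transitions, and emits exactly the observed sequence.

  [0] y  {0,2}  => 0  start
  [1] z  {3,5}  => 5  0->5 ok
  [2] x  {1,4}  => 4  5->4 ok
  [3] y  {0,2}  => 2  4->2 ok
  [4] x  {1,4}  => 1  2->1 ok
  [5] z  {3,5}  => 3  1->3 ok
  [6] y  {0,2}  => 0  3->0 ok
  [7] z  {3,5}  => 3  0->3 ok
  [8] z  {3,5}  => 5  3->5 ok
  [9] x  {1,4}  => 4  5->4 ok
  [10] y  {0,2}  => 2  4->2 ok
  [11] x  {1,4}  => 1  2->1 ok
  [12] x  {1,4}  => 4  1->4 ok
  [13] x  {1,4}  => 1  4->1 ok
  [14] x  {1,4}  => 4  1->4 ok
  [15] y  {0,2}  => 2  4->2 ok
  [16] z  {3,5}  => 3  2->3 ok
  [17] y  {0,2}  => 2  3->2 ok
  [18] x  {1,4}  => 1  2->1 ok
  [19] y  {0,2}  => 2  1->2 ok
  [20] z  {3,5}  => 3  2->3 ok
  [21] y  {0,2}  => 0  3->0 ok
  [22] z  {3,5}  => 3  0->3 ok
  [23] y  {0,2}  => 0  3->0 ok
  [24] x  {1,4}  => 1  0->1 ok
  [25] z  {3,5}  => 3  1->3 ok
  [26] y  {0,2}  => 0  3->0 ok
  [27] x  {1,4}  => 4  0->4 ok

0,5,4,2,1,3,0,3,5,4,2,1,4,1,4,2,3,2,1,2,3,0,3,0,1,3,0,4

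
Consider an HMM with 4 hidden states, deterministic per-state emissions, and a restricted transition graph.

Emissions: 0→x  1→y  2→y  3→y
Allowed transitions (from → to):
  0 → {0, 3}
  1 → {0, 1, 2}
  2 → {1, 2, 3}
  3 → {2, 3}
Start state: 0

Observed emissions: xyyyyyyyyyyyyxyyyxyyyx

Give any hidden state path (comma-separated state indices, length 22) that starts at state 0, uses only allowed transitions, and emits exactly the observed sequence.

  t0 'x' -> {0}, take 0 (start)
  t1 'y' -> {1,2,3}, take 3 (0->3 ok)
  t2 'y' -> {1,2,3}, take 3 (3->3 ok)
  t3 'y' -> {1,2,3}, take 3 (3->3 ok)
  t4 'y' -> {1,2,3}, take 3 (3->3 ok)
  t5 'y' -> {1,2,3}, take 3 (3->3 ok)
  t6 'y' -> {1,2,3}, take 2 (3->2 ok)
  t7 'y' -> {1,2,3}, take 2 (2->2 ok)
  t8 'y' -> {1,2,3}, take 1 (2->1 ok)
  t9 'y' -> {1,2,3}, take 2 (1->2 ok)
  t10 'y' -> {1,2,3}, take 2 (2->2 ok)
  t11 'y' -> {1,2,3}, take 1 (2->1 ok)
  t12 'y' -> {1,2,3}, take 1 (1->1 ok)
  t13 'x' -> {0}, take 0 (1->0 ok)
  t14 'y' -> {1,2,3}, take 3 (0->3 ok)
  t15 'y' -> {1,2,3}, take 2 (3->2 ok)
  t16 'y' -> {1,2,3}, take 1 (2->1 ok)
  t17 'x' -> {0}, take 0 (1->0 ok)
  t18 'y' -> {1,2,3}, take 3 (0->3 ok)
  t19 'y' -> {1,2,3}, take 2 (3->2 ok)
  t20 'y' -> {1,2,3}, take 1 (2->1 ok)
  t21 'x' -> {0}, take 0 (1->0 ok)

0,3,3,3,3,3,2,2,1,2,2,1,1,0,3,2,1,0,3,2,1,0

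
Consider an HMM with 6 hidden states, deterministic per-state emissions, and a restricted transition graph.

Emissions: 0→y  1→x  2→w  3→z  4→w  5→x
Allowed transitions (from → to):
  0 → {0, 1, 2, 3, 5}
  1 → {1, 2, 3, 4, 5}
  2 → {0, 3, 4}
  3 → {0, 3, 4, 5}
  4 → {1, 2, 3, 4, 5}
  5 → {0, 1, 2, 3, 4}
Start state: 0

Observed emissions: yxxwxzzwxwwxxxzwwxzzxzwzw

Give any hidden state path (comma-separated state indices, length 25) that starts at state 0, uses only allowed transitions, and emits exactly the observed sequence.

  [0] y  {0}  => 0  start
  [1] x  {1,5}  => 5  0->5 ok
  [2] x  {1,5}  => 1  5->1 ok
  [3] w  {2,4}  => 4  1->4 ok
  [4] x  {1,5}  => 1  4->1 ok
  [5] z  {3}  => 3  1->3 ok
  [6] z  {3}  => 3  3->3 ok
  [7] w  {2,4}  => 4  3->4 ok
  [8] x  {1,5}  => 1  4->1 ok
  [9] w  {2,4}  => 2  1->2 ok
  [10] w  {2,4}  => 4  2->4 ok
  [11] x  {1,5}  => 1  4->1 ok
  [12] x  {1,5}  => 5  1->5 ok
  [13] x  {1,5}  => 1  5->1 ok
  [14] z  {3}  => 3  1->3 ok
  [15] w  {2,4}  => 4  3->4 ok
  [16] w  {2,4}  => 4  4->4 ok
  [17] x  {1,5}  => 5  4->5 ok
  [18] z  {3}  => 3  5->3 ok
  [19] z  {3}  => 3  3->3 ok
  [20] x  {1,5}  => 5  3->5 ok
  [21] z  {3}  => 3  5->3 ok
  [22] w  {2,4}  => 4  3->4 ok
  [23] z  {3}  => 3  4->3 ok
  [24] w  {2,4}  => 4  3->4 ok

0,5,1,4,1,3,3,4,1,2,4,1,5,1,3,4,4,5,3,3,5,3,4,3,4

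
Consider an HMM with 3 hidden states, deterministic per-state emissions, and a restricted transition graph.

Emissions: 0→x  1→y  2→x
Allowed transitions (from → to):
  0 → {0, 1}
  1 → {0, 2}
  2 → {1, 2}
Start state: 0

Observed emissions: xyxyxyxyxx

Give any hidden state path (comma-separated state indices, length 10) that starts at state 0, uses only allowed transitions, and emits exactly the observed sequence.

0,1,0,1,0,1,0,1,2,2

  [0] x  {0,2}  => 0  start
  [1] y  {1}  => 1  0->1 ok
  [2] x  {0,2}  => 0  1->0 ok
  [3] y  {1}  => 1  0->1 ok
  [4] x  {0,2}  => 0  1->0 ok
  [5] y  {1}  => 1  0->1 ok
  [6] x  {0,2}  => 0  1->0 ok
  [7] y  {1}  => 1  0->1 ok
  [8] x  {0,2}  => 2  1->2 ok
  [9] x  {0,2}  => 2  2->2 ok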